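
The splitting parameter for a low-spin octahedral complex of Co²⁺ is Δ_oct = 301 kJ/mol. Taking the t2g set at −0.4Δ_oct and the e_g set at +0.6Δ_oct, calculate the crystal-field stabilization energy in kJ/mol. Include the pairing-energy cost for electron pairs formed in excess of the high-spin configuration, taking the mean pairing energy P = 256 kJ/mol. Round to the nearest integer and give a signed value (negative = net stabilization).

-286

Group 9 minus oxidation state +2 gives a d⁷ configuration for Co²⁺.
The d⁷ electrons fill as t2g^6 e_g^1.
Orbital CFSE = 6(-0.4) + 1(0.6) = -1.8Δ_oct = -1.8 × 301 = -542 kJ/mol.
Pairing penalty: 3 pairs vs 2 in the high-spin reference → 1 extra × P = 256 kJ/mol.
Net CFSE = -542 + 256 = -286 kJ/mol.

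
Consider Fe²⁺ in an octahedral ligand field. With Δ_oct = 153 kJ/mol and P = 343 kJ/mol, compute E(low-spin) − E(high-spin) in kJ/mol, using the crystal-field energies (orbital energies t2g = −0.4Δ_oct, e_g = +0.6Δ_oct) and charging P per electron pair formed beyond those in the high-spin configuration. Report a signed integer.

Group 8 minus oxidation state +2 gives a d⁶ configuration for Fe²⁺.
In the high-spin limit (t2g^4 e_g^2) the orbital term is -0.4Δ_oct = -61 kJ/mol, with no excess pairing.
Low-spin: t2g^6 e_g^0, orbital CFSE = -2.4Δ_oct = -367 kJ/mol; plus 2 excess pairs × P = +686 kJ/mol; total 319 kJ/mol.
Thus E(LS) − E(HS) = 380 kJ/mol.

380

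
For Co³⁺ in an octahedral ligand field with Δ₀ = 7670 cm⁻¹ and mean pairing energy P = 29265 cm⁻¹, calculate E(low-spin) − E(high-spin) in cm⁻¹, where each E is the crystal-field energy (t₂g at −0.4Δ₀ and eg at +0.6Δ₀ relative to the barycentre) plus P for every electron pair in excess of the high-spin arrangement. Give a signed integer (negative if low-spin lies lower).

Co³⁺: group 9, so d-count = 9 − 3 = 6.
High-spin: t₂g⁴ eg², CFSE = -0.4Δ₀ = -3068 cm⁻¹.
Low-spin: t₂g⁶ eg⁰, orbital CFSE = -2.4Δ₀ = -18408 cm⁻¹; plus 2 excess pairs × P = +58530 cm⁻¹; total 40122 cm⁻¹.
Thus E(LS) − E(HS) = 43190 cm⁻¹.

43190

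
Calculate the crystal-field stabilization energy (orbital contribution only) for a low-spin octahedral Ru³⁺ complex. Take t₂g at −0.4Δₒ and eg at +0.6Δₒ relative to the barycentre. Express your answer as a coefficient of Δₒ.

-2.0 Δₒ

Group 8 minus oxidation state +3 gives a d⁵ configuration for Ru³⁺.
Configuration: t₂g⁵ eg⁰.
CFSE = 5(-0.4Δₒ) + 0(0.6Δₒ) = -2.0Δₒ + 0.0Δₒ = -2.0Δₒ.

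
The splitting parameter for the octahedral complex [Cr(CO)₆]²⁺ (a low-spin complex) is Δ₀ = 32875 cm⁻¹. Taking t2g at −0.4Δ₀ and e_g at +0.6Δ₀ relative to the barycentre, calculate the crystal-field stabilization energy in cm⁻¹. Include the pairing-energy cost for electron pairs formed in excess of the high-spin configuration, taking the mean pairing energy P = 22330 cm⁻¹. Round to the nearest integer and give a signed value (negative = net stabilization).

CO is neutral, so the +2 overall charge sits on Cr: oxidation state +2.
Cr is in group 6, so Cr²⁺ is d⁴ (6 − 2 = 4).
Configuration: t2g^4 e_g^0.
Orbital CFSE = 4(-0.4) + 0(0.6) = -1.6Δ₀ = -1.6 × 32875 = -52600 cm⁻¹.
High-spin d⁴ would be t2g^3 e_g^1 with 0 pairs; low-spin has 1, so 1 excess pair costs +1P = +22330 cm⁻¹.
Net CFSE = -52600 + 22330 = -30270 cm⁻¹.

-30270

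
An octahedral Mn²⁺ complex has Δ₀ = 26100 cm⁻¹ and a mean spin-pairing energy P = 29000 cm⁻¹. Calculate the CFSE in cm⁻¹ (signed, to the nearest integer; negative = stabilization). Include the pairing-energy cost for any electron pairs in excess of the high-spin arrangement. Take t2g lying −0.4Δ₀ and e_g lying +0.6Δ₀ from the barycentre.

Group 7 minus oxidation state +2 gives a d⁵ configuration for Mn²⁺.
Here Δ₀ < P (26100 < 29000), so the high-spin state is favoured.
Configuration: t2g^3 e_g^2.
Orbital CFSE = 0.0Δ₀ = 0.0 × 26100 = 0 cm⁻¹.
High-spin has no excess pairs, so no pairing correction applies.

0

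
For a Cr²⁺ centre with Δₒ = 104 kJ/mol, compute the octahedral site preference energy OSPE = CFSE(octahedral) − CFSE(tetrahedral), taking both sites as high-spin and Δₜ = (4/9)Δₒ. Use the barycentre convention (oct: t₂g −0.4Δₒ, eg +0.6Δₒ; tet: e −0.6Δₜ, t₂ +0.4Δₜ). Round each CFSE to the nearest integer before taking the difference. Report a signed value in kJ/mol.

Cr²⁺: group 6, so d-count = 6 − 2 = 4.
In an octahedral site d⁴ (HS) is t₂g³ eg¹, giving CFSE(oct) = -0.6Δₒ = -62 kJ/mol.
In a tetrahedral site the filling is e² t₂²: CFSE(tet) = -0.4Δₜ = -0.4 × (4/9)(104) = -18 kJ/mol.
OSPE = -62 − (-18) = -44 kJ/mol.

-44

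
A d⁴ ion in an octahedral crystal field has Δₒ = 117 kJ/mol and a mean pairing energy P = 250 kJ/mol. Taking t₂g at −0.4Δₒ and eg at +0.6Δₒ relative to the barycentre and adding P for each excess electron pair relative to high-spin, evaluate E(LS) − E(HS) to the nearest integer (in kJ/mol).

High-spin d⁴ fills as t₂g³ eg¹ with CFSE 3(−0.4) + 1(+0.6) = -0.6Δₒ = -70 kJ/mol.
Low-spin: t₂g⁴ eg⁰, orbital CFSE = -1.6Δₒ = -187 kJ/mol; plus 1 excess pair × P = +250 kJ/mol; total 63 kJ/mol.
E(LS) − E(HS) = 63 − (-70) = 133 kJ/mol.

133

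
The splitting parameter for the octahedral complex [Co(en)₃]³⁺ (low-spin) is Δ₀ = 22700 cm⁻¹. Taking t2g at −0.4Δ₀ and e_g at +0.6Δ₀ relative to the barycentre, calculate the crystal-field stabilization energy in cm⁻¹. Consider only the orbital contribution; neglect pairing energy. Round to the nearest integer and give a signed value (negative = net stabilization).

-54480

en is neutral, so the +3 overall charge sits on Co: oxidation state +3.
Co sits in group 9; removing 3 electrons leaves Co³⁺ with 9 − 3 = 6 d electrons.
Configuration: t2g^6 e_g^0.
CFSE(orbital) = 6×(-0.4Δ₀) + 0×(0.6Δ₀) = -2.4Δ₀; with Δ₀ = 22700 cm⁻¹ that is -54480 cm⁻¹.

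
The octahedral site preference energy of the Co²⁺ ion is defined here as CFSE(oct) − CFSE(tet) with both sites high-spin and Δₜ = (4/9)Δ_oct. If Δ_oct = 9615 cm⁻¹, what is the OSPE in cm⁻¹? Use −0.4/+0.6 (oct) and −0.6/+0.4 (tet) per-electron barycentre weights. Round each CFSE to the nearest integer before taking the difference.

Co is in group 9, so Co²⁺ is d⁷ (9 − 2 = 7).
Octahedral high-spin t₂g⁵ eg²: CFSE = -0.8 × 9615 = -7692 cm⁻¹.
Tetrahedral e⁴ t₂³ gives -1.2Δₜ = -1.2 × (4/9) × 9615 = -5128 cm⁻¹.
OSPE = CFSE(oct) − CFSE(tet) = -7692 − (-5128) = -2564 cm⁻¹.

-2564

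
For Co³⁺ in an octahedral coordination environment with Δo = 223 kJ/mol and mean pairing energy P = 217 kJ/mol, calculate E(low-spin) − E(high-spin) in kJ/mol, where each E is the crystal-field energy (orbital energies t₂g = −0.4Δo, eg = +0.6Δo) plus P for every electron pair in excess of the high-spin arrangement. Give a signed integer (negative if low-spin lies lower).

-12

Co³⁺: group 9, so d-count = 9 − 3 = 6.
High-spin: t₂g⁴ eg², CFSE = -0.4Δo = -89 kJ/mol.
Low-spin t₂g⁶ eg⁰ gives -2.4Δo = -535 kJ/mol, but forming 2 extra pairs costs 2P = 434 kJ/mol, so E(LS) = -535 + 434 = -101 kJ/mol.
E(LS) − E(HS) = -101 − (-89) = -12 kJ/mol.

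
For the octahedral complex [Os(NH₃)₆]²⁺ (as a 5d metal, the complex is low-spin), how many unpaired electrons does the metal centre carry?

NH₃ is neutral, so the +2 overall charge sits on Os: oxidation state +2.
Os²⁺: group 8, so d-count = 8 − 2 = 6.
Configuration: t₂g⁶ eg⁰, giving 0 unpaired electrons.

0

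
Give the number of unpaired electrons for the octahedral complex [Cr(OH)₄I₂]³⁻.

3

Ligand charges: 4×(-1) from OH⁻ and 2×(-1) from I⁻ sum to -6; with overall charge -3, Cr is +3.
Cr is in group 6, so Cr³⁺ is d³ (6 − 3 = 3).
Configuration: t₂g³ eg⁰, giving 3 unpaired electrons.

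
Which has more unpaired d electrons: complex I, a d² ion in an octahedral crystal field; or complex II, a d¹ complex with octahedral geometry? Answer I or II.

I

I: t₂g² eg⁰ → 2 unpaired.
II: t2g^1 e_g^0 → 1 unpaired.
So I has more unpaired electrons.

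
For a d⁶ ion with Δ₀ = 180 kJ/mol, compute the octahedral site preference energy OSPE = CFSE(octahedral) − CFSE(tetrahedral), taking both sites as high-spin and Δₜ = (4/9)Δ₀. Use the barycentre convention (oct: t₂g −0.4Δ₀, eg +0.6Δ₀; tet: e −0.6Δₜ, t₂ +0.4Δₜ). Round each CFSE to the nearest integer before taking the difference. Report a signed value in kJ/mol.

-24

In an octahedral site d⁶ (HS) is t₂g⁴ eg², giving CFSE(oct) = -0.4Δ₀ = -72 kJ/mol.
Tetrahedral e³ t₂³ gives -0.6Δₜ = -0.6 × (4/9) × 180 = -48 kJ/mol.
OSPE = -72 − (-48) = -24 kJ/mol.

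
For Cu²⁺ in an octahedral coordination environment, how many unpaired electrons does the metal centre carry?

1

Group 11 minus oxidation state +2 gives a d⁹ configuration for Cu²⁺.
For octahedral d⁹ the high- and low-spin configurations coincide.
Configuration: t2g^6 e_g^3, giving 1 unpaired electron.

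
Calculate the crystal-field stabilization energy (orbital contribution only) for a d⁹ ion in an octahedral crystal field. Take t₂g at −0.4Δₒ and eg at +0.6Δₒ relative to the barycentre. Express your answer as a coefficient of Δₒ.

For octahedral d⁹ the high- and low-spin configurations coincide.
Configuration: t₂g⁶ eg³.
CFSE = 6(-0.4Δₒ) + 3(0.6Δₒ) = -2.4Δₒ + 1.8Δₒ = -0.6Δₒ.

-0.6 Δₒ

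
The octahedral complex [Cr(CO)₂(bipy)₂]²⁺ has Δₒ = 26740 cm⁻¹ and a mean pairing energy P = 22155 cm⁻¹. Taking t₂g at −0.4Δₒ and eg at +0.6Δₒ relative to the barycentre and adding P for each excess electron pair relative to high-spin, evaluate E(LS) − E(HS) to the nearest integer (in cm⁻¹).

Ligand charges: 2×(+0) from CO and 2×(+0) from bipy sum to +0; with overall charge +2, Cr is +2.
Cr²⁺: group 6, so d-count = 6 − 2 = 4.
In the high-spin limit (t₂g³ eg¹) the orbital term is -0.6Δₒ = -16044 cm⁻¹, with no excess pairing.
Low-spin t₂g⁴ eg⁰ gives -1.6Δₒ = -42784 cm⁻¹, but forming 1 extra pair costs 1P = 22155 cm⁻¹, so E(LS) = -42784 + 22155 = -20629 cm⁻¹.
E(LS) − E(HS) = -20629 − (-16044) = -4585 cm⁻¹.

-4585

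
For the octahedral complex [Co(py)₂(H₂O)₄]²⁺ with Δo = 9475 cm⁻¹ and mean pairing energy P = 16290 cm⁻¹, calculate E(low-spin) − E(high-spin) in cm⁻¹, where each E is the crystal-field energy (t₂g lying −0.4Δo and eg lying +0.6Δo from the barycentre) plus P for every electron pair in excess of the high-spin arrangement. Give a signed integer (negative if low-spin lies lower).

Ligand charges: 2×(+0) from py and 4×(+0) from H₂O sum to +0; with overall charge +2, Co is +2.
Group 9 minus oxidation state +2 gives a d⁷ configuration for Co²⁺.
High-spin: t₂g⁵ eg², CFSE = -0.8Δo = -7580 cm⁻¹.
Low-spin: t₂g⁶ eg¹, orbital CFSE = -1.8Δo = -17055 cm⁻¹; plus 1 excess pair × P = +16290 cm⁻¹; total -765 cm⁻¹.
The difference is -765 − (-7580) = 6815 cm⁻¹, so high-spin lies lower.

6815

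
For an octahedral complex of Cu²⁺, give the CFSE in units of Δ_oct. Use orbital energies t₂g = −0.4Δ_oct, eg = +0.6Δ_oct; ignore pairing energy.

Group 11 minus oxidation state +2 gives a d⁹ configuration for Cu²⁺.
For octahedral d⁹ the high- and low-spin configurations coincide.
Configuration: t₂g⁶ eg³.
CFSE = 6(-0.4Δ_oct) + 3(0.6Δ_oct) = -2.4Δ_oct + 1.8Δ_oct = -0.6Δ_oct.

-0.6 Δ_oct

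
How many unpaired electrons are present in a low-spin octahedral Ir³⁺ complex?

0

Ir is in group 9, so Ir³⁺ is d⁶ (9 − 3 = 6).
Configuration: t2g^6 e_g^0, giving 0 unpaired electrons.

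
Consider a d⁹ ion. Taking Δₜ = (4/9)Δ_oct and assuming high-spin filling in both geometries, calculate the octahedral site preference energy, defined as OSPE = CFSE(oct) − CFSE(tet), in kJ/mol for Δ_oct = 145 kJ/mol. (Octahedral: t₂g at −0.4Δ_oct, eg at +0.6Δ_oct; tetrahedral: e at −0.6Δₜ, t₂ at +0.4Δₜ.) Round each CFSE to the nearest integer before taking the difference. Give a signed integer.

-61

In an octahedral site d⁹ (HS) is t₂g⁶ eg³, giving CFSE(oct) = -0.6Δ_oct = -87 kJ/mol.
In a tetrahedral site the filling is e⁴ t₂⁵: CFSE(tet) = -0.4Δₜ = -0.4 × (4/9)(145) = -26 kJ/mol.
Subtracting, OSPE = -87 − (-26) = -61 kJ/mol.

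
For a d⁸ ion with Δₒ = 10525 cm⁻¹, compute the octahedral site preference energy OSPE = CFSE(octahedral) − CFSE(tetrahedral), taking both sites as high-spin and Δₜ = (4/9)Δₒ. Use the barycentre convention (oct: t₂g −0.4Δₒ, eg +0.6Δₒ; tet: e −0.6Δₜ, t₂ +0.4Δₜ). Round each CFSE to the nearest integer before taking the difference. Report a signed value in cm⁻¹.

Octahedral high-spin t₂g⁶ eg²: CFSE = -1.2 × 10525 = -12630 cm⁻¹.
Tetrahedral e⁴ t₂⁴ gives -0.8Δₜ = -0.8 × (4/9) × 10525 = -3742 cm⁻¹.
OSPE = CFSE(oct) − CFSE(tet) = -12630 − (-3742) = -8888 cm⁻¹.

-8888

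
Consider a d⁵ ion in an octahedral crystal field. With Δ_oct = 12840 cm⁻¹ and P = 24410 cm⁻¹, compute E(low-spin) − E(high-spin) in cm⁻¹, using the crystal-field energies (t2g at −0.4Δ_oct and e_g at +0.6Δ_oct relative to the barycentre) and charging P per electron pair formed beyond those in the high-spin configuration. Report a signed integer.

High-spin: t2g^3 e_g^2, CFSE = 0.0Δ_oct = 0 cm⁻¹.
For low-spin the configuration is t2g^5 e_g^0: orbital energy -2.0 × 12840 = -25680 cm⁻¹, and 2 additional pairs relative to high-spin add 48820 cm⁻¹, giving 23140 cm⁻¹.
E(LS) − E(HS) = 23140 − (0) = 23140 cm⁻¹.

23140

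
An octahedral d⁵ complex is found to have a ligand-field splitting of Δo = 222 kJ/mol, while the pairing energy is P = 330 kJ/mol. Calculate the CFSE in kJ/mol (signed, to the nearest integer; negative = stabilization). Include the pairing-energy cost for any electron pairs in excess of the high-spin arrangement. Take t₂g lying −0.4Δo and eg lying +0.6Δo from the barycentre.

Since Δo = 222 kJ/mol < P = 330 kJ/mol, the complex adopts the high-spin configuration.
Filling d⁵ accordingly: t₂g³ eg².
Orbital CFSE = 0.0Δo = 0.0 × 222 = 0 kJ/mol.
High-spin has no excess pairs, so no pairing correction applies.

0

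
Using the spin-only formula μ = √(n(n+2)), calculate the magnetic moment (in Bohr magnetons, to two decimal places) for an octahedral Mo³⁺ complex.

Group 6 minus oxidation state +3 gives a d³ configuration for Mo³⁺.
Configuration: t2g^3 e_g^0 → 3 unpaired electrons.
μ(spin-only) = √[3(3+2)] = √15 ≈ 3.87 Bohr magnetons.

3.87 Bohr magnetons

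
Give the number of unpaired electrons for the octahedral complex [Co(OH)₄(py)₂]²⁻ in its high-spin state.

3

Ligand charges: 4×(-1) from OH⁻ and 2×(+0) from py sum to -4; with overall charge -2, Co is +2.
Co is in group 9, so Co²⁺ is d⁷ (9 − 2 = 7).
Configuration: t₂g⁵ eg², giving 3 unpaired electrons.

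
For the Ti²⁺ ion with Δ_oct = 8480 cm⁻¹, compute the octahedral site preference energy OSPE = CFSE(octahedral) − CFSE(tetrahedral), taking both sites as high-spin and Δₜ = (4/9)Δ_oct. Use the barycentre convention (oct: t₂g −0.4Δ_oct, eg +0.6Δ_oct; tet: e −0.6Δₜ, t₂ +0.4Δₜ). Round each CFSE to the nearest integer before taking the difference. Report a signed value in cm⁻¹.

Ti sits in group 4; removing 2 electrons leaves Ti²⁺ with 4 − 2 = 2 d electrons.
In an octahedral site d² (HS) is t2g^2 e_g^0, giving CFSE(oct) = -0.8Δ_oct = -6784 cm⁻¹.
Tetrahedral e^2 t2^0 gives -1.2Δₜ = -1.2 × (4/9) × 8480 = -4523 cm⁻¹.
OSPE = CFSE(oct) − CFSE(tet) = -6784 − (-4523) = -2261 cm⁻¹.

-2261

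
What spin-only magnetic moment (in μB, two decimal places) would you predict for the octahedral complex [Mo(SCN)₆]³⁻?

Each SCN⁻ contributes -1; 6 × (-1) = -6. With overall charge -3, Mo is in the +3 oxidation state.
Group 6 minus oxidation state +3 gives a d³ configuration for Mo³⁺.
Configuration: t₂g³ eg⁰ → 3 unpaired electrons.
μ(spin-only) = √[3(3+2)] = √15 ≈ 3.87 μB.

3.87 μB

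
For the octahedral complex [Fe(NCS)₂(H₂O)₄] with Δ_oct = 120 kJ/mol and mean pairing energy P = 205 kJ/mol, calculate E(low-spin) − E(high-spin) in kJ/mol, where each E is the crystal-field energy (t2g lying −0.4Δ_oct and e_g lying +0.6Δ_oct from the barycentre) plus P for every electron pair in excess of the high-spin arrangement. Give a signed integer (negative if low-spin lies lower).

Ligand charges: 2×(-1) from NCS⁻ and 4×(+0) from H₂O sum to -2; with overall charge +0, Fe is +2.
Fe²⁺: group 8, so d-count = 8 − 2 = 6.
High-spin: t2g^4 e_g^2, CFSE = -0.4Δ_oct = -48 kJ/mol.
Low-spin: t2g^6 e_g^0, orbital CFSE = -2.4Δ_oct = -288 kJ/mol; plus 2 excess pairs × P = +410 kJ/mol; total 122 kJ/mol.
Thus E(LS) − E(HS) = 170 kJ/mol.

170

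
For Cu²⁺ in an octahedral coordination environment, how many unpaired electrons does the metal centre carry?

Cu is in group 11, so Cu²⁺ is d⁹ (11 − 2 = 9).
For octahedral d⁹ the high- and low-spin configurations coincide.
Configuration: t₂g⁶ eg³, giving 1 unpaired electron.

1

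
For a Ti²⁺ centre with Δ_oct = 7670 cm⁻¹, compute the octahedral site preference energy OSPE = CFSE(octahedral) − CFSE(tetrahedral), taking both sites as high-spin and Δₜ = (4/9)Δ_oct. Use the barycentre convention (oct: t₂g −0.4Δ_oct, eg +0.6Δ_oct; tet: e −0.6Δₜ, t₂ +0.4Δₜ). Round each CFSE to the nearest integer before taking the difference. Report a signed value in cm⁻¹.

-2045

Ti sits in group 4; removing 2 electrons leaves Ti²⁺ with 4 − 2 = 2 d electrons.
Octahedral high-spin t₂g² eg⁰: CFSE = -0.8 × 7670 = -6136 cm⁻¹.
Tetrahedral: e² t₂⁰, CFSE = 2(−0.6) + 0(+0.4) = -1.2Δₜ = -1.2 × (4/9) × 7670 = -4091 cm⁻¹.
OSPE = CFSE(oct) − CFSE(tet) = -6136 − (-4091) = -2045 cm⁻¹.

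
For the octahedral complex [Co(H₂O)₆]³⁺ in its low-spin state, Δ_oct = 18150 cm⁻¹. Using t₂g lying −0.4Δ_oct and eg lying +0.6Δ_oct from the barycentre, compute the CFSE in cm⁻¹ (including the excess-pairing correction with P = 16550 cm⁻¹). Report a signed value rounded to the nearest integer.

-10460

H₂O is neutral, so the +3 overall charge sits on Co: oxidation state +3.
Co sits in group 9; removing 3 electrons leaves Co³⁺ with 9 − 3 = 6 d electrons.
The d⁶ electrons fill as t₂g⁶ eg⁰.
The orbital stabilization is -2.4Δ_oct = -2.4 × 18150 = -43560 cm⁻¹.
Pairing penalty: 3 pairs vs 1 in the high-spin reference → 2 extra × P = 33100 cm⁻¹.
Net CFSE = -43560 + 33100 = -10460 cm⁻¹.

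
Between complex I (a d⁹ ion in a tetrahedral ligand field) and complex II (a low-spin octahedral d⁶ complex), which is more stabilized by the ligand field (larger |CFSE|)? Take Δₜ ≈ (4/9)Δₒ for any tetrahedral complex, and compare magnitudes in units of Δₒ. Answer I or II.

I: Tetrahedral fields are weak (Δₜ ≈ 4/9 Δₒ), so electrons fill high-spin; e⁴ t₂⁵, CFSE = -0.4Δₜ ≈ -0.18Δₒ.
II: t2g^6 e_g^0, CFSE = -2.4Δₒ.
So II has the larger |CFSE|.

II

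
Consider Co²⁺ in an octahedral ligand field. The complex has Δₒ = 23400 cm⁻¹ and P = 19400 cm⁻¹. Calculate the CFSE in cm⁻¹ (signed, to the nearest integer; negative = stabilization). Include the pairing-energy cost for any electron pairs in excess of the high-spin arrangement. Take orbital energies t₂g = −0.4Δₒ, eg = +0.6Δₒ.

-22720

Co²⁺: group 9, so d-count = 9 − 2 = 7.
Δₒ > P, so pairing is preferred: the ground state is low-spin.
Filling d⁷ accordingly: t₂g⁶ eg¹.
Orbital CFSE = -1.8Δₒ = -1.8 × 23400 = -42120 cm⁻¹.
Excess pairs vs high-spin: 3 − 2 = 1; pairing cost = +19400 cm⁻¹.
Net CFSE = -42120 + 19400 = -22720 cm⁻¹.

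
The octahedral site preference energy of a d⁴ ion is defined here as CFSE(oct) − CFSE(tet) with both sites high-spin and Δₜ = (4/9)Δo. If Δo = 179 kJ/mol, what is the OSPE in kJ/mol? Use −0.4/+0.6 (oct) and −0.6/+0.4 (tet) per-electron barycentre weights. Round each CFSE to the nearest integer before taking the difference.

-75

In an octahedral site d⁴ (HS) is t₂g³ eg¹, giving CFSE(oct) = -0.6Δo = -107 kJ/mol.
Tetrahedral e² t₂² gives -0.4Δₜ = -0.4 × (4/9) × 179 = -32 kJ/mol.
Subtracting, OSPE = -107 − (-32) = -75 kJ/mol.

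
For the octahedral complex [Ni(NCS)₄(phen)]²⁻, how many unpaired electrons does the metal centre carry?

2

Ligand charges: 4×(-1) from NCS⁻ and 1×(+0) from phen sum to -4; with overall charge -2, Ni is +2.
Group 10 minus oxidation state +2 gives a d⁸ configuration for Ni²⁺.
Configuration: t2g^6 e_g^2, giving 2 unpaired electrons.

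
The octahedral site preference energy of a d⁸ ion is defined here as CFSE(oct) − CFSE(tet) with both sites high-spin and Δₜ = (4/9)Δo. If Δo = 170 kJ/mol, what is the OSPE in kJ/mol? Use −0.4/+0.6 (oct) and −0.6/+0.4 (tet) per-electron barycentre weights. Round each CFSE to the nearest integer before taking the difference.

-144

In an octahedral site d⁸ (HS) is t₂g⁶ eg², giving CFSE(oct) = -1.2Δo = -204 kJ/mol.
In a tetrahedral site the filling is e⁴ t₂⁴: CFSE(tet) = -0.8Δₜ = -0.8 × (4/9)(170) = -60 kJ/mol.
OSPE = -204 − (-60) = -144 kJ/mol.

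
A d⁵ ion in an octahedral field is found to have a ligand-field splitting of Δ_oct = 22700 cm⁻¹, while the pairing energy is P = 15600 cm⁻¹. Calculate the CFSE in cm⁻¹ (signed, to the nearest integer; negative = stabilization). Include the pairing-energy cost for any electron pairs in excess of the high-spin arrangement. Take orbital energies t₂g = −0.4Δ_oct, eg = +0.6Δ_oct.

-14200

Since Δ_oct = 22700 cm⁻¹ > P = 15600 cm⁻¹, the complex adopts the low-spin configuration.
That gives t₂g⁵ eg⁰.
Orbital CFSE = -2.0Δ_oct = -2.0 × 22700 = -45400 cm⁻¹.
Excess pairs vs high-spin: 2 − 0 = 2; pairing cost = +31200 cm⁻¹.
Net CFSE = -45400 + 31200 = -14200 cm⁻¹.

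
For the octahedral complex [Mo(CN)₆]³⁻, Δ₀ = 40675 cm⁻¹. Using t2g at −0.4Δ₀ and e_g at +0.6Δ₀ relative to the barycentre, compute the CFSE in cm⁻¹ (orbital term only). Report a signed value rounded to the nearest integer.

Each CN⁻ contributes -1; 6 × (-1) = -6. With overall charge -3, Mo is in the +3 oxidation state.
Mo sits in group 6; removing 3 electrons leaves Mo³⁺ with 6 − 3 = 3 d electrons.
For octahedral d³ the high- and low-spin configurations coincide.
Electron filling gives t2g^3 e_g^0.
Orbital CFSE = 3(-0.4) + 0(0.6) = -1.2Δ₀ = -1.2 × 40675 = -48810 cm⁻¹.

-48810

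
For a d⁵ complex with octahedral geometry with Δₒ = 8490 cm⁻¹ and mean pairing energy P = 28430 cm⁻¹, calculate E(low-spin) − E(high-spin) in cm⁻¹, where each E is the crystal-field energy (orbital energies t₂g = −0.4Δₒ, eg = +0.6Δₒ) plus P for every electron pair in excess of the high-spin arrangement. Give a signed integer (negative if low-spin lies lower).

39880

High-spin d⁵ fills as t₂g³ eg² with CFSE 3(−0.4) + 2(+0.6) = 0.0Δₒ = 0 cm⁻¹.
For low-spin the configuration is t₂g⁵ eg⁰: orbital energy -2.0 × 8490 = -16980 cm⁻¹, and 2 additional pairs relative to high-spin add 56860 cm⁻¹, giving 39880 cm⁻¹.
E(LS) − E(HS) = 39880 − (0) = 39880 cm⁻¹.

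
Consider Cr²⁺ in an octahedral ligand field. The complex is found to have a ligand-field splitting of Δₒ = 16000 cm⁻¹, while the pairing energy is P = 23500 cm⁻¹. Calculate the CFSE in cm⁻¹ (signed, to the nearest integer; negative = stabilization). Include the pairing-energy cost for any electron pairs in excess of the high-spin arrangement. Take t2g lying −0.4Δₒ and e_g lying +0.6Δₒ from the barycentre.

-9600

Cr is in group 6, so Cr²⁺ is d⁴ (6 − 2 = 4).
Δₒ < P, so pairing is avoided: the ground state is high-spin.
Filling d⁴ accordingly: t2g^3 e_g^1.
Orbital CFSE = -0.6Δₒ = -0.6 × 16000 = -9600 cm⁻¹.
High-spin has no excess pairs, so no pairing correction applies.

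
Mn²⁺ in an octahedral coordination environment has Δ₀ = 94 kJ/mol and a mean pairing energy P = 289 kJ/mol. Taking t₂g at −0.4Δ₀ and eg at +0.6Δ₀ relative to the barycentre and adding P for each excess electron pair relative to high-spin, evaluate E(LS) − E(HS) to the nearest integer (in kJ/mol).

390

Mn is in group 7, so Mn²⁺ is d⁵ (7 − 2 = 5).
High-spin d⁵ fills as t₂g³ eg² with CFSE 3(−0.4) + 2(+0.6) = 0.0Δ₀ = 0 kJ/mol.
Low-spin: t₂g⁵ eg⁰, orbital CFSE = -2.0Δ₀ = -188 kJ/mol; plus 2 excess pairs × P = +578 kJ/mol; total 390 kJ/mol.
E(LS) − E(HS) = 390 − (0) = 390 kJ/mol.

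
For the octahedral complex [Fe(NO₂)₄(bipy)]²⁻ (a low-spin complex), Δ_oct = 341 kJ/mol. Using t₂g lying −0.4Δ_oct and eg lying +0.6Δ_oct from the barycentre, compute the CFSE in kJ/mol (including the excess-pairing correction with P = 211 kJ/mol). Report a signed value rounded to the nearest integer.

-396

Ligand charges: 4×(-1) from NO₂⁻ and 1×(+0) from bipy sum to -4; with overall charge -2, Fe is +2.
Fe²⁺: group 8, so d-count = 8 − 2 = 6.
The d⁶ electrons fill as t₂g⁶ eg⁰.
Orbital CFSE = 6(-0.4) + 0(0.6) = -2.4Δ_oct = -2.4 × 341 = -818 kJ/mol.
Relative to high-spin t₂g⁴ eg² (1 paired), the low-spin configuration has 2 additional pairs, contributing +2 × 211 = +422 kJ/mol.
Overall CFSE = -818 + 422 = -396 kJ/mol.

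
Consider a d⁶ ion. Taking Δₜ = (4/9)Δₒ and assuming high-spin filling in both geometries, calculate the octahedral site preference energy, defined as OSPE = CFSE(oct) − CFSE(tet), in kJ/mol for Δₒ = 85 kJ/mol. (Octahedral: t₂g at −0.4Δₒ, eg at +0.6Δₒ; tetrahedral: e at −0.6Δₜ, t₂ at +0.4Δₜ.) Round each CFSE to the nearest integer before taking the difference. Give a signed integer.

Octahedral (high-spin): t2g^4 e_g^2, CFSE = 4(−0.4) + 2(+0.6) = -0.4Δₒ = -0.4 × 85 = -34 kJ/mol.
Tetrahedral e^3 t2^3 gives -0.6Δₜ = -0.6 × (4/9) × 85 = -23 kJ/mol.
OSPE = CFSE(oct) − CFSE(tet) = -34 − (-23) = -11 kJ/mol.

-11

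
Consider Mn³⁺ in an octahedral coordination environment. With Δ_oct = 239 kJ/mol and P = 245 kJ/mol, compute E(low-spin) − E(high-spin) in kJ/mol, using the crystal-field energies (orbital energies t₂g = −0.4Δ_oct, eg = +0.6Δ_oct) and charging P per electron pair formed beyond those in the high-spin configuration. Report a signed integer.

6

Mn sits in group 7; removing 3 electrons leaves Mn³⁺ with 7 − 3 = 4 d electrons.
In the high-spin limit (t₂g³ eg¹) the orbital term is -0.6Δ_oct = -143 kJ/mol, with no excess pairing.
Low-spin: t₂g⁴ eg⁰, orbital CFSE = -1.6Δ_oct = -382 kJ/mol; plus 1 excess pair × P = +245 kJ/mol; total -137 kJ/mol.
The difference is -137 − (-143) = 6 kJ/mol, so high-spin lies lower.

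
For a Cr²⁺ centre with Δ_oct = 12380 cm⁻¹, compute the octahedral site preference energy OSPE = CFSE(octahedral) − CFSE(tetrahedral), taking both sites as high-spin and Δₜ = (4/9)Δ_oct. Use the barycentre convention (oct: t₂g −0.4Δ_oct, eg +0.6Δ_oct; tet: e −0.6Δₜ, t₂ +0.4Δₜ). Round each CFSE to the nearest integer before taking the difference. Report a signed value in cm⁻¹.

-5227

Cr is in group 6, so Cr²⁺ is d⁴ (6 − 2 = 4).
In an octahedral site d⁴ (HS) is t₂g³ eg¹, giving CFSE(oct) = -0.6Δ_oct = -7428 cm⁻¹.
Tetrahedral: e² t₂², CFSE = 2(−0.6) + 2(+0.4) = -0.4Δₜ = -0.4 × (4/9) × 12380 = -2201 cm⁻¹.
OSPE = -7428 − (-2201) = -5227 cm⁻¹.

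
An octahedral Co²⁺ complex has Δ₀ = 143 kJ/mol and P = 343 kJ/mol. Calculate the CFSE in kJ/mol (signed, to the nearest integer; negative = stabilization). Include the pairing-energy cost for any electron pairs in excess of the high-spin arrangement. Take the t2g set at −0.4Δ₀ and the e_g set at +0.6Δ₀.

-114

Group 9 minus oxidation state +2 gives a d⁷ configuration for Co²⁺.
With Δ₀ < P the complex is high-spin.
That gives t2g^5 e_g^2.
Orbital CFSE = -0.8Δ₀ = -0.8 × 143 = -114 kJ/mol.
High-spin has no excess pairs, so no pairing correction applies.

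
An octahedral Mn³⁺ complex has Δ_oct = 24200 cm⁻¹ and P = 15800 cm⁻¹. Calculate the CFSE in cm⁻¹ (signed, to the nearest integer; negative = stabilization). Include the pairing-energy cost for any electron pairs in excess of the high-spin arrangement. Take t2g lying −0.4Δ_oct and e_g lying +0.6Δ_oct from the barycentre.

-22920

Mn sits in group 7; removing 3 electrons leaves Mn³⁺ with 7 − 3 = 4 d electrons.
Since Δ_oct = 24200 cm⁻¹ > P = 15800 cm⁻¹, the complex adopts the low-spin configuration.
Configuration: t2g^4 e_g^0.
Orbital CFSE = -1.6Δ_oct = -1.6 × 24200 = -38720 cm⁻¹.
Excess pairs vs high-spin: 1 − 0 = 1; pairing cost = +15800 cm⁻¹.
Net CFSE = -38720 + 15800 = -22920 cm⁻¹.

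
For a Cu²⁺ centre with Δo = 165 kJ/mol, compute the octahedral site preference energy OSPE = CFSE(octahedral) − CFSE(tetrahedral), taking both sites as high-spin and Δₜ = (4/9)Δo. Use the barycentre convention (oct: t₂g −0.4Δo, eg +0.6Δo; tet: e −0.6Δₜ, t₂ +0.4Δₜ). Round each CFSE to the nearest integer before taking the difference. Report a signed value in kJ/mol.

Group 11 minus oxidation state +2 gives a d⁹ configuration for Cu²⁺.
Octahedral (high-spin): t₂g⁶ eg³, CFSE = 6(−0.4) + 3(+0.6) = -0.6Δo = -0.6 × 165 = -99 kJ/mol.
Tetrahedral: e⁴ t₂⁵, CFSE = 4(−0.6) + 5(+0.4) = -0.4Δₜ = -0.4 × (4/9) × 165 = -29 kJ/mol.
OSPE = -99 − (-29) = -70 kJ/mol.

-70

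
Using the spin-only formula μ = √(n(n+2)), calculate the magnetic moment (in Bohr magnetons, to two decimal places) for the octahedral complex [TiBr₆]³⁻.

1.73 Bohr magnetons

Each Br⁻ contributes -1; 6 × (-1) = -6. With overall charge -3, Ti is in the +3 oxidation state.
Ti sits in group 4; removing 3 electrons leaves Ti³⁺ with 4 − 3 = 1 d electrons.
For octahedral d¹ the high- and low-spin configurations coincide.
Configuration: t2g^1 e_g^0 → 1 unpaired electron.
μ(spin-only) = √[1(1+2)] = √3 ≈ 1.73 Bohr magnetons.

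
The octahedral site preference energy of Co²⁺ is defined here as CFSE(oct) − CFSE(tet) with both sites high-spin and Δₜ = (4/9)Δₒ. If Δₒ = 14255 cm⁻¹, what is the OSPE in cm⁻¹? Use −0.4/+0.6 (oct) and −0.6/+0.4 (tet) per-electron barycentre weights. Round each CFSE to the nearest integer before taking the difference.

Co is in group 9, so Co²⁺ is d⁷ (9 − 2 = 7).
Octahedral (high-spin): t₂g⁵ eg², CFSE = 5(−0.4) + 2(+0.6) = -0.8Δₒ = -0.8 × 14255 = -11404 cm⁻¹.
Tetrahedral: e⁴ t₂³, CFSE = 4(−0.6) + 3(+0.4) = -1.2Δₜ = -1.2 × (4/9) × 14255 = -7603 cm⁻¹.
OSPE = CFSE(oct) − CFSE(tet) = -11404 − (-7603) = -3801 cm⁻¹.

-3801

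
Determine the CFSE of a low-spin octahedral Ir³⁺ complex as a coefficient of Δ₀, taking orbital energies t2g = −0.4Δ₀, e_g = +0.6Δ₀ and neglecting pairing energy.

-2.4 Δ₀

Ir sits in group 9; removing 3 electrons leaves Ir³⁺ with 9 − 3 = 6 d electrons.
Configuration: t2g^6 e_g^0.
CFSE = 6(-0.4Δ₀) + 0(0.6Δ₀) = -2.4Δ₀ + 0.0Δ₀ = -2.4Δ₀.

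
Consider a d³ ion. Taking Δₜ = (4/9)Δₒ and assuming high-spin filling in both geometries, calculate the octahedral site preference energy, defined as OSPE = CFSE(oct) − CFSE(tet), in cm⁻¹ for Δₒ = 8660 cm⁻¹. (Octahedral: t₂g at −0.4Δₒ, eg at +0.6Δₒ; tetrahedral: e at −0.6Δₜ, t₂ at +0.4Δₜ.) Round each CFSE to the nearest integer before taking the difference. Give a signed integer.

-7313

In an octahedral site d³ (HS) is t2g^3 e_g^0, giving CFSE(oct) = -1.2Δₒ = -10392 cm⁻¹.
Tetrahedral: e^2 t2^1, CFSE = 2(−0.6) + 1(+0.4) = -0.8Δₜ = -0.8 × (4/9) × 8660 = -3079 cm⁻¹.
OSPE = -10392 − (-3079) = -7313 cm⁻¹.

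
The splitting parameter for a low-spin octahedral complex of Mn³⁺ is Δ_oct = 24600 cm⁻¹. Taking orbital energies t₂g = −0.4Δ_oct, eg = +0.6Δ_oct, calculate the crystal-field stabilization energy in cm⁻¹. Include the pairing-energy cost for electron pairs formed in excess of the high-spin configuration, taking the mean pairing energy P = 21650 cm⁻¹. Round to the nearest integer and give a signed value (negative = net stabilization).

Mn is in group 7, so Mn³⁺ is d⁴ (7 − 3 = 4).
The d⁴ electrons fill as t₂g⁴ eg⁰.
CFSE(orbital) = 4×(-0.4Δ_oct) + 0×(0.6Δ_oct) = -1.6Δ_oct; with Δ_oct = 24600 cm⁻¹ that is -39360 cm⁻¹.
Relative to high-spin t₂g³ eg¹ (0 paired), the low-spin configuration has 1 additional pair, contributing +1 × 21650 = +21650 cm⁻¹.
Overall CFSE = -39360 + 21650 = -17710 cm⁻¹.

-17710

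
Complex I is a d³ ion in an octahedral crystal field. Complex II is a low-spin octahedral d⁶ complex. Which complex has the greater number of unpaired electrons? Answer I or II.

I

I: For octahedral d³ the high- and low-spin configurations coincide; t2g^3 e_g^0 → 3 unpaired.
II: t2g^6 e_g^0 → 0 unpaired.
So I has more unpaired electrons.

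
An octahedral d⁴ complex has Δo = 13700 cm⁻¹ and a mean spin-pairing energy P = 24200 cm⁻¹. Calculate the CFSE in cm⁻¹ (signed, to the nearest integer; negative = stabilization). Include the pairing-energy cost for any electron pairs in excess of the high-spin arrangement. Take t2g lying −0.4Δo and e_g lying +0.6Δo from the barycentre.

Since Δo = 13700 cm⁻¹ < P = 24200 cm⁻¹, the complex adopts the high-spin configuration.
Configuration: t2g^3 e_g^1.
Orbital CFSE = -0.6Δo = -0.6 × 13700 = -8220 cm⁻¹.
High-spin has no excess pairs, so no pairing correction applies.

-8220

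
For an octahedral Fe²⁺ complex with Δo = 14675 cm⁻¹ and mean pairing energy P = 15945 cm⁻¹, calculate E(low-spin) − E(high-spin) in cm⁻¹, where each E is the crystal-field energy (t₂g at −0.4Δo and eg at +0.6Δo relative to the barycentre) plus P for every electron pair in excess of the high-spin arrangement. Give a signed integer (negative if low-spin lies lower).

2540

Fe sits in group 8; removing 2 electrons leaves Fe²⁺ with 8 − 2 = 6 d electrons.
High-spin d⁶ fills as t₂g⁴ eg² with CFSE 4(−0.4) + 2(+0.6) = -0.4Δo = -5870 cm⁻¹.
Low-spin t₂g⁶ eg⁰ gives -2.4Δo = -35220 cm⁻¹, but forming 2 extra pairs costs 2P = 31890 cm⁻¹, so E(LS) = -35220 + 31890 = -3330 cm⁻¹.
The difference is -3330 − (-5870) = 2540 cm⁻¹, so high-spin lies lower.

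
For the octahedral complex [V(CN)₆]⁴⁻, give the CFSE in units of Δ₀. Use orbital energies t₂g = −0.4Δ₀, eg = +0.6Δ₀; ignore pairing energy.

Each CN⁻ contributes -1; 6 × (-1) = -6. With overall charge -4, V is in the +2 oxidation state.
V sits in group 5; removing 2 electrons leaves V²⁺ with 5 − 2 = 3 d electrons.
For octahedral d³ the high- and low-spin configurations coincide.
Configuration: t₂g³ eg⁰.
CFSE = 3(-0.4Δ₀) + 0(0.6Δ₀) = -1.2Δ₀ + 0.0Δ₀ = -1.2Δ₀.

-1.2 Δ₀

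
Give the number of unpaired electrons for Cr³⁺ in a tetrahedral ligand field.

3

Cr is in group 6, so Cr³⁺ is d³ (6 − 3 = 3).
Tetrahedral fields are weak (Δₜ ≈ 4/9 Δₒ), so electrons fill high-spin.
Configuration: e² t₂¹, giving 3 unpaired electrons.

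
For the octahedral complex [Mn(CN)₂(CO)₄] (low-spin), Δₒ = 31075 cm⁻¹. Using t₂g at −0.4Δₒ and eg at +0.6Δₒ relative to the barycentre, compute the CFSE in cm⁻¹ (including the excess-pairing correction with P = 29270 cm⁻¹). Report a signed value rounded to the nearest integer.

-3610

Ligand charges: 2×(-1) from CN⁻ and 4×(+0) from CO sum to -2; with overall charge +0, Mn is +2.
Group 7 minus oxidation state +2 gives a d⁵ configuration for Mn²⁺.
Electron filling gives t₂g⁵ eg⁰.
The orbital stabilization is -2.0Δₒ = -2.0 × 31075 = -62150 cm⁻¹.
Relative to high-spin t₂g³ eg² (0 paired), the low-spin configuration has 2 additional pairs, contributing +2 × 29270 = +58540 cm⁻¹.
Net CFSE = -62150 + 58540 = -3610 cm⁻¹.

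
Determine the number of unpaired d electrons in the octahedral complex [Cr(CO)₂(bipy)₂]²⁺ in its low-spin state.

2

Ligand charges: 2×(+0) from CO and 2×(+0) from bipy sum to +0; with overall charge +2, Cr is +2.
Cr is in group 6, so Cr²⁺ is d⁴ (6 − 2 = 4).
Configuration: t₂g⁴ eg⁰, giving 2 unpaired electrons.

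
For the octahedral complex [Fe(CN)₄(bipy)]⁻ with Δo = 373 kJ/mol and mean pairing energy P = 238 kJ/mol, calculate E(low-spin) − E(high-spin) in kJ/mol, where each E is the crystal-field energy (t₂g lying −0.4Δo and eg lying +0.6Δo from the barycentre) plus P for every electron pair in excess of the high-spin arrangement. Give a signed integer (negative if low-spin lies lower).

Ligand charges: 4×(-1) from CN⁻ and 1×(+0) from bipy sum to -4; with overall charge -1, Fe is +3.
Fe sits in group 8; removing 3 electrons leaves Fe³⁺ with 8 − 3 = 5 d electrons.
High-spin: t₂g³ eg², CFSE = 0.0Δo = 0 kJ/mol.
For low-spin the configuration is t₂g⁵ eg⁰: orbital energy -2.0 × 373 = -746 kJ/mol, and 2 additional pairs relative to high-spin add 476 kJ/mol, giving -270 kJ/mol.
Thus E(LS) − E(HS) = -270 kJ/mol.

-270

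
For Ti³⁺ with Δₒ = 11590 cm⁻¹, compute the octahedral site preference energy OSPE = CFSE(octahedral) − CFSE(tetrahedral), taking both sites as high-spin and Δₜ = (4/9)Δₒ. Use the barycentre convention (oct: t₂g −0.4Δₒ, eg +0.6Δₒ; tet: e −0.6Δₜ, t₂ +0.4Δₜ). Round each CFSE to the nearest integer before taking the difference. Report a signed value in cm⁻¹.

Ti is in group 4, so Ti³⁺ is d¹ (4 − 3 = 1).
In an octahedral site d¹ (HS) is t₂g¹ eg⁰, giving CFSE(oct) = -0.4Δₒ = -4636 cm⁻¹.
Tetrahedral: e¹ t₂⁰, CFSE = 1(−0.6) + 0(+0.4) = -0.6Δₜ = -0.6 × (4/9) × 11590 = -3091 cm⁻¹.
Subtracting, OSPE = -4636 − (-3091) = -1545 cm⁻¹.

-1545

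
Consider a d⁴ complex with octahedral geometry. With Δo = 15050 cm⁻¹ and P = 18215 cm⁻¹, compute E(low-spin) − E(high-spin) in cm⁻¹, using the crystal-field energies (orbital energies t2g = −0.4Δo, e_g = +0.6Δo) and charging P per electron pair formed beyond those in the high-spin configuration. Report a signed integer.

In the high-spin limit (t2g^3 e_g^1) the orbital term is -0.6Δo = -9030 cm⁻¹, with no excess pairing.
For low-spin the configuration is t2g^4 e_g^0: orbital energy -1.6 × 15050 = -24080 cm⁻¹, and 1 additional pair relative to high-spin adds 18215 cm⁻¹, giving -5865 cm⁻¹.
The difference is -5865 − (-9030) = 3165 cm⁻¹, so high-spin lies lower.

3165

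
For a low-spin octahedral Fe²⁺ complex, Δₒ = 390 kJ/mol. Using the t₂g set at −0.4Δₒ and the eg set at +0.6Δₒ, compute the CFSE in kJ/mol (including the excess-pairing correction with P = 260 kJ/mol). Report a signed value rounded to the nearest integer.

Fe²⁺: group 8, so d-count = 8 − 2 = 6.
The d⁶ electrons fill as t₂g⁶ eg⁰.
Orbital CFSE = 6(-0.4) + 0(0.6) = -2.4Δₒ = -2.4 × 390 = -936 kJ/mol.
Relative to high-spin t₂g⁴ eg² (1 paired), the low-spin configuration has 2 additional pairs, contributing +2 × 260 = +520 kJ/mol.
Overall CFSE = -936 + 520 = -416 kJ/mol.

-416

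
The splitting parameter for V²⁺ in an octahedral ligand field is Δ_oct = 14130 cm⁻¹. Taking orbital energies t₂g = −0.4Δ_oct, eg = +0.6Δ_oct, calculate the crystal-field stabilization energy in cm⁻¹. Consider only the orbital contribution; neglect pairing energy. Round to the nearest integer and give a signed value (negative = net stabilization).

-16956

V²⁺: group 5, so d-count = 5 − 2 = 3.
For octahedral d³ the high- and low-spin configurations coincide.
Configuration: t₂g³ eg⁰.
CFSE(orbital) = 3×(-0.4Δ_oct) + 0×(0.6Δ_oct) = -1.2Δ_oct; with Δ_oct = 14130 cm⁻¹ that is -16956 cm⁻¹.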